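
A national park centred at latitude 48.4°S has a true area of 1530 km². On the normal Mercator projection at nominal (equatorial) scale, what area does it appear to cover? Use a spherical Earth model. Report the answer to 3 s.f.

3470 km²

Mercator is conformal, so the point scale is isotropic: h = k = sec φ = 1/cos φ.
Areal scale = k² = sec²φ = 1/cos²(48.4°) = 1/0.6639² = 2.269.
Apparent area = 1530 × 2.269 ≈ 3470 km².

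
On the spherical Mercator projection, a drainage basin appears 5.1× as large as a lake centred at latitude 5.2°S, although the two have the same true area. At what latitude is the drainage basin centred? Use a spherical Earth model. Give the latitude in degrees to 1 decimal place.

For equal true areas on Mercator, apparent areas scale as sec²φ, so the ratio is cos²φ₂ / cos²φ₁.
cos²φ₂ / cos²φ₁ = 5.1  ⇒  cos φ₁ = cos 5.2° / √5.1 = 0.9959/2.258 = 0.4410.
φ₁ = arccos(0.4410) ≈ 63.8°.

63.8°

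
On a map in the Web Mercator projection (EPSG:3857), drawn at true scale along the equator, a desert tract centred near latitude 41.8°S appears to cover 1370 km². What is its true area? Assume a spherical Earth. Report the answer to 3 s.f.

761 km²

Mercator is conformal, so the point scale is isotropic: h = k = sec φ = 1/cos φ.
Areal scale = k² = sec²φ = 1/cos²(41.8°) = 1/0.7455² = 1.799.
True area = apparent / (areal scale) = 1370 / 1.799 ≈ 761 km².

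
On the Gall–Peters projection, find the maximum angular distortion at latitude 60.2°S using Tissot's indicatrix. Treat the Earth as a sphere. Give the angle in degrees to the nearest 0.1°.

The Gall–Peters projection is cylindrical equal-area with φ₀ = 45°. A cylindrical equal-area projection with standard parallel φ₀ has meridian scale h = cos φ / cos φ₀ and parallel scale k = cos φ₀ / cos φ (so areas are preserved, h·k = 1).
At 60.2°: h = 0.7028, k = 1.423; principal scales a = 1.423, b = 0.7028.
sin(ω/2) = (a − b)/(a + b) = 0.7200/2.126 = 0.3387, so ω = 2 arcsin(0.3387) ≈ 39.6°.

39.6°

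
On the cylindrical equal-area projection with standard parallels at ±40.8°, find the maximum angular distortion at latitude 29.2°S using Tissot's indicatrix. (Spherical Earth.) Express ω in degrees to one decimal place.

For cylindrical equal-area with standard parallel φ₀, h = cos φ / cos φ₀ and k = cos φ₀ / cos φ, so h·k = 1.
At 29.2°: h = 1.153, k = 0.8672; principal scales a = 1.153, b = 0.8672.
sin(ω/2) = (a − b)/(a + b) = 0.2859/2.020 = 0.1415, so ω = 2 arcsin(0.1415) ≈ 16.3°.

16.3°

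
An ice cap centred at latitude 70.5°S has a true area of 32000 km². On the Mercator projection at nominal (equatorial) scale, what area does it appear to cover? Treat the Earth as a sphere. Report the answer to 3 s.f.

287000 km²

For Mercator, h = k = sec φ (a conformal cylindrical projection has a single point scale, 1/cos φ).
Areal scale = k² = sec²φ = 1/cos²(70.5°) = 1/0.3338² = 8.974.
Apparent area = 32000 × 8.974 ≈ 287000 km².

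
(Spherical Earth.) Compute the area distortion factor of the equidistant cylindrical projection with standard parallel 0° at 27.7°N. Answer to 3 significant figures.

Plate carrée maps x = Rλ, y = Rφ. The meridian scale is h = 1 and the parallel scale is k = 1/cos φ = sec φ.
Areal scale = h·k = 1 × sec φ; at 27.7°, h = 1.000, k = 1.129, so h·k = 1.129.

1.13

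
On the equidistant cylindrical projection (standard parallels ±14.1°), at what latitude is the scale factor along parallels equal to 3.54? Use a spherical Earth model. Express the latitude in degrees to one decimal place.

With standard parallel φ₀ = 14.1°, the equirectangular projection gives x = Rλ cos φ₀, y = Rφ, so h = 1 and k = cos 14.1° / cos φ.
k = cos φ₀ / cos φ = 3.54  ⇒  cos φ = cos 14.1° / 3.54 = 0.2740.
φ = arccos(0.2740) ≈ 74.1°.

74.1°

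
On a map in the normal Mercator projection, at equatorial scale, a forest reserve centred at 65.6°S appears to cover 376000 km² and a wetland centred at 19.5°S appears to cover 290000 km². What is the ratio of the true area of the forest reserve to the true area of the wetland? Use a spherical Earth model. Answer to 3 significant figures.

Mercator's areal exaggeration is sec²φ; hence true area = (apparent area) · cos²φ.
True area of forest reserve: 376000 × cos²(65.6°) = 376000 × 0.1707 = 64170 km².
True area of wetland: 290000 × cos²(19.5°) = 290000 × 0.8886 = 257700 km².
Ratio = 64170 / 257700 ≈ 0.249.

0.249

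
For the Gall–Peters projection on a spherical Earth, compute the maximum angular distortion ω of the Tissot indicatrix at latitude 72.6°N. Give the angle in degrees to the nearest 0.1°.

88.3°

The Gall–Peters projection is cylindrical equal-area with φ₀ = 45°. A cylindrical equal-area projection with standard parallel φ₀ has meridian scale h = cos φ / cos φ₀ and parallel scale k = cos φ₀ / cos φ (so areas are preserved, h·k = 1).
At 72.6°: h = 0.4229, k = 2.365; principal scales a = 2.365, b = 0.4229.
sin(ω/2) = (a − b)/(a + b) = 1.942/2.787 = 0.6966, so ω = 2 arcsin(0.6966) ≈ 88.3°.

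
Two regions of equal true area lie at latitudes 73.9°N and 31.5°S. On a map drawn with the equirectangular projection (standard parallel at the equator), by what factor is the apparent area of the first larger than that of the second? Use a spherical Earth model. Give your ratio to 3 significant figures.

3.07

Plate carrée maps x = Rλ, y = Rφ. The meridian scale is h = 1 and the parallel scale is k = 1/cos φ = sec φ.
Areal scale at 73.9°: h·k = 1.000 × 3.606 = 3.606.
Areal scale at 31.5°: h·k = 1.000 × 1.173 = 1.173.
Ratio = 3.606/1.173 ≈ 3.07.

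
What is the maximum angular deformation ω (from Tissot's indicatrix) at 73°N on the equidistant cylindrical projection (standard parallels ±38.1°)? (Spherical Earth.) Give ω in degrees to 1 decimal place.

In the equirectangular projection with standard parallel φ₀ = 38.1° (x = Rλ cos φ₀, y = Rφ), meridians are true-scale (h = 1) and the parallel scale is k = cos φ₀ / cos φ.
At 73°: h = 1.000, k = 2.692; principal scales a = 2.692, b = 1.000.
sin(ω/2) = (a − b)/(a + b) = 1.692/3.692 = 0.4582, so ω = 2 arcsin(0.4582) ≈ 54.5°.

54.5°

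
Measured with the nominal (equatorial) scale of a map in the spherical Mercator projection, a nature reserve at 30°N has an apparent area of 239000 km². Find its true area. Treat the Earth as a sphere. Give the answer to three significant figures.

Mercator is conformal, so the point scale is isotropic: h = k = sec φ = 1/cos φ.
Areal scale = k² = sec²φ = 1/cos²(30°) = 1/0.8660² = 1.333.
True area = apparent / (areal scale) = 239000 / 1.333 ≈ 179000 km².

179000 km²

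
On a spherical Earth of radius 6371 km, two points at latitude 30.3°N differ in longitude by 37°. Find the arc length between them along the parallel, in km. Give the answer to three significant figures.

Arc length along a parallel = R cos φ · Δλ (with Δλ in radians).
= 6371 × cos 30.3° × (37° × π/180) = 6371 × 0.8634 × 0.6458 ≈ 3550 km.

3550 km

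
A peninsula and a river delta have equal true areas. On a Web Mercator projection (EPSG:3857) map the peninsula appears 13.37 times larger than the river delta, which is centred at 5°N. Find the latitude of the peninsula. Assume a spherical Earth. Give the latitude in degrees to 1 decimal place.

74.2°

On Mercator, (apparent₁)/(apparent₂) = sec²φ₁ / sec²φ₂ when true areas are equal.
cos²φ₂ / cos²φ₁ = 13.37  ⇒  cos φ₁ = cos 5° / √13.37 = 0.9962/3.657 = 0.2724.
φ₁ = arccos(0.2724) ≈ 74.2°.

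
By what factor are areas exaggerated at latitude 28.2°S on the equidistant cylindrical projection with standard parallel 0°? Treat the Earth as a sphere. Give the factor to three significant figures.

1.13

Plate carrée maps x = Rλ, y = Rφ. The meridian scale is h = 1 and the parallel scale is k = 1/cos φ = sec φ.
Areal scale = h·k = 1 × sec φ; at 28.2°, h = 1.000, k = 1.135, so h·k = 1.135.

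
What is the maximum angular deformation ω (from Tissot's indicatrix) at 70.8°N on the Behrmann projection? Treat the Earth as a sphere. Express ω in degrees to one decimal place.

The Behrmann projection is cylindrical equal-area with φ₀ = 30°. Cylindrical equal-area (φ₀ = 30°): h = cos φ / cos 30° along meridians, k = cos 30° / cos φ along parallels; h·k = 1.
At 70.8°: h = 0.3797, k = 2.633; principal scales a = 2.633, b = 0.3797.
sin(ω/2) = (a − b)/(a + b) = 2.254/3.013 = 0.7479, so ω = 2 arcsin(0.7479) ≈ 96.8°.

96.8°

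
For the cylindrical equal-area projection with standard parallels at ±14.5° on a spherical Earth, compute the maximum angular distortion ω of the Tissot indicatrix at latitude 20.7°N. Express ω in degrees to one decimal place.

Cylindrical equal-area (φ₀ = 14.5°): h = cos φ / cos 14.5° along meridians, k = cos 14.5° / cos φ along parallels; h·k = 1.
At 20.7°: h = 0.9662, k = 1.035; principal scales a = 1.035, b = 0.9662.
sin(ω/2) = (a − b)/(a + b) = 0.06874/2.001 = 0.03435, so ω = 2 arcsin(0.03435) ≈ 3.9°.

3.9°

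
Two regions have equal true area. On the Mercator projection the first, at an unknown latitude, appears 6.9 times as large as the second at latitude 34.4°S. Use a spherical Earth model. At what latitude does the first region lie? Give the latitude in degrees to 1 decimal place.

Mercator areal scale is sec²φ, so apparent-area ratio = sec²φ₁ / sec²φ₂ = cos²φ₂ / cos²φ₁.
cos²φ₂ / cos²φ₁ = 6.9  ⇒  cos φ₁ = cos 34.4° / √6.9 = 0.8251/2.627 = 0.3141.
φ₁ = arccos(0.3141) ≈ 71.7°.

71.7°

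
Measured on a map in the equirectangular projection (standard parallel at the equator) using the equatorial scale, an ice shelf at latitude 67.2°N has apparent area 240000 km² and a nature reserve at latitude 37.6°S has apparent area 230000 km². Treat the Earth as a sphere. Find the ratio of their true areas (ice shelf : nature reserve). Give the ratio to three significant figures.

0.510

Plate carrée has h = 1 and k = sec φ, giving areal scale sec φ; true area = (apparent area) · cos φ.
True area of ice shelf: 240000 × cos(67.2°) = 240000 × 0.3875 = 93000 km².
True area of nature reserve: 230000 × cos(37.6°) = 230000 × 0.7923 = 182200 km².
Ratio = 93000 / 182200 ≈ 0.510.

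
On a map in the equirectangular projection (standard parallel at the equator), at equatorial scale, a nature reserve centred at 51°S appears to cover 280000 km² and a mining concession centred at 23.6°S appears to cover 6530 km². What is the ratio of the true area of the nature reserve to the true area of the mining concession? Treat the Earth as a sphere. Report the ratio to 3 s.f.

Plate carrée has h = 1 and k = sec φ, giving areal scale sec φ; true area = (apparent area) · cos φ.
True area of nature reserve: 280000 × cos(51°) = 280000 × 0.6293 = 176200 km².
True area of mining concession: 6530 × cos(23.6°) = 6530 × 0.9164 = 5984 km².
Ratio = 176200 / 5984 ≈ 29.4.

29.4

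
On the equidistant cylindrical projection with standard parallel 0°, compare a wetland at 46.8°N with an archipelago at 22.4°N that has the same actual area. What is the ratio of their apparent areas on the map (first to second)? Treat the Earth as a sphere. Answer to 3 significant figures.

1.35

For the equirectangular projection with φ₀ = 0 (plate carrée), h = 1 along meridians and k = sec φ along parallels.
Areal scale at 46.8°: h·k = 1.000 × 1.461 = 1.461.
Areal scale at 22.4°: h·k = 1.000 × 1.082 = 1.082.
Ratio = 1.461/1.082 ≈ 1.35.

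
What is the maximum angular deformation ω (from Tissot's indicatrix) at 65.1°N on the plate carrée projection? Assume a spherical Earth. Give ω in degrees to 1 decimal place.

48.1°

For the equirectangular projection with φ₀ = 0 (plate carrée), h = 1 along meridians and k = sec φ along parallels.
At 65.1°: h = 1.000, k = 2.375; principal scales a = 2.375, b = 1.000.
sin(ω/2) = (a − b)/(a + b) = 1.375/3.375 = 0.4074, so ω = 2 arcsin(0.4074) ≈ 48.1°.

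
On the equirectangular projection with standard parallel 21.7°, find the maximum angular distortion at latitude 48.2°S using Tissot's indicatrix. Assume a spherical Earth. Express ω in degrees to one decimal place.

18.9°

The equidistant cylindrical projection with φ₀ = 21.7° has h = 1 (meridians true) and k = cos φ₀ / cos φ along parallels.
At 48.2°: h = 1.000, k = 1.394; principal scales a = 1.394, b = 1.000.
sin(ω/2) = (a − b)/(a + b) = 0.3940/2.394 = 0.1646, so ω = 2 arcsin(0.1646) ≈ 18.9°.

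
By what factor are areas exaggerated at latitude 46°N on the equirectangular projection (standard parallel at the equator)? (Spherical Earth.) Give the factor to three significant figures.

1.44

In the plate carrée (x = Rλ, y = Rφ), meridians are true-scale (h = 1) and parallels are stretched by k = sec φ.
Areal scale = h·k = 1 × sec φ; at 46°, h = 1.000, k = 1.440, so h·k = 1.440.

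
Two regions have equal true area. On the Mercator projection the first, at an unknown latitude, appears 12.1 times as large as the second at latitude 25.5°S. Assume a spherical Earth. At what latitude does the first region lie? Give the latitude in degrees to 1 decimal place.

On Mercator, (apparent₁)/(apparent₂) = sec²φ₁ / sec²φ₂ when true areas are equal.
cos²φ₂ / cos²φ₁ = 12.1  ⇒  cos φ₁ = cos 25.5° / √12.1 = 0.9026/3.479 = 0.2595.
φ₁ = arccos(0.2595) ≈ 75.0°.

75.0°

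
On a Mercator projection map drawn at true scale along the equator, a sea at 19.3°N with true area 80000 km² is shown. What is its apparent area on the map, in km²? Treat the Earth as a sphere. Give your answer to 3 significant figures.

89800 km²

Mercator is conformal, so the point scale is isotropic: h = k = sec φ = 1/cos φ.
Areal scale = k² = sec²φ = 1/cos²(19.3°) = 1/0.9438² = 1.123.
Apparent area = 80000 × 1.123 ≈ 89800 km².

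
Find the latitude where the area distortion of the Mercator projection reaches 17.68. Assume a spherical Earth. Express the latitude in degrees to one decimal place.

Mercator areal scale is sec²φ.
sec²φ = 17.68  ⇒  cos²φ = 0.05656  ⇒  cos φ = 0.2378.
φ = arccos(0.2378) ≈ 76.2°.

76.2°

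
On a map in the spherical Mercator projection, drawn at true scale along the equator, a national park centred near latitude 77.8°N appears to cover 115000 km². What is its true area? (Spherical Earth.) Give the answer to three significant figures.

For Mercator, h = k = sec φ (a conformal cylindrical projection has a single point scale, 1/cos φ).
Areal scale = k² = sec²φ = 1/cos²(77.8°) = 1/0.2113² = 22.39.
True area = apparent / (areal scale) = 115000 / 22.39 ≈ 5140 km².

5140 km²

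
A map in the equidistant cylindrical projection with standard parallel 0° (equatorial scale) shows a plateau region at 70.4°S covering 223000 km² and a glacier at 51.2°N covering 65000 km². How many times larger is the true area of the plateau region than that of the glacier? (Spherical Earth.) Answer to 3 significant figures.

Plate carrée has h = 1 and k = sec φ, giving areal scale sec φ; true area = (apparent area) · cos φ.
True area of plateau region: 223000 × cos(70.4°) = 223000 × 0.3355 = 74810 km².
True area of glacier: 65000 × cos(51.2°) = 65000 × 0.6266 = 40730 km².
Ratio = 74810 / 40730 ≈ 1.84.

1.84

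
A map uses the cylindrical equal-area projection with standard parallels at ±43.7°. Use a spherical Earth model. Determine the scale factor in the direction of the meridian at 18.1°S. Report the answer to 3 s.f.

1.31

A cylindrical equal-area projection with standard parallel φ₀ has meridian scale h = cos φ / cos φ₀ and parallel scale k = cos φ₀ / cos φ (so areas are preserved, h·k = 1).
h = cos 18.1° / cos 43.7° = 0.9505/0.7230 = 1.315.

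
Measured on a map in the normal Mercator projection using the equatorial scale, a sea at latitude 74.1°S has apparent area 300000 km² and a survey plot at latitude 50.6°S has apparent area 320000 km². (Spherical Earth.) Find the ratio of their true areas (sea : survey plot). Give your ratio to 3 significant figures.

0.175

Mercator's areal exaggeration is sec²φ; hence true area = (apparent area) · cos²φ.
True area of sea: 300000 × cos²(74.1°) = 300000 × 0.07505 = 22520 km².
True area of survey plot: 320000 × cos²(50.6°) = 320000 × 0.4029 = 128900 km².
Ratio = 22520 / 128900 ≈ 0.175.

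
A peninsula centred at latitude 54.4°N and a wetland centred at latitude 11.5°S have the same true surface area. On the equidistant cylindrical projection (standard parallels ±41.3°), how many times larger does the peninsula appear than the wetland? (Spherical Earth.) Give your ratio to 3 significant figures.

The equidistant cylindrical projection with φ₀ = 41.3° has h = 1 (meridians true) and k = cos φ₀ / cos φ along parallels.
Areal scale at 54.4°: h·k = 1.000 × 1.291 = 1.291.
Areal scale at 11.5°: h·k = 1.000 × 0.7667 = 0.7667.
Ratio = 1.291/0.7667 ≈ 1.68.

1.68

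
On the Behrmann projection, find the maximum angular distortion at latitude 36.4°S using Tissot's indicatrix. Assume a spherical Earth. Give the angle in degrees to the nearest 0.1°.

8.4°

The Behrmann projection is cylindrical equal-area with φ₀ = 30°. Cylindrical equal-area (φ₀ = 30°): h = cos φ / cos 30° along meridians, k = cos 30° / cos φ along parallels; h·k = 1.
At 36.4°: h = 0.9294, k = 1.076; principal scales a = 1.076, b = 0.9294.
sin(ω/2) = (a − b)/(a + b) = 0.1465/2.005 = 0.07307, so ω = 2 arcsin(0.07307) ≈ 8.4°.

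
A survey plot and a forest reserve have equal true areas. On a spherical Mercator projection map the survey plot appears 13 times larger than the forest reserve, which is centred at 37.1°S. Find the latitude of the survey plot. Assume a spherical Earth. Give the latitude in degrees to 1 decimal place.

On Mercator, (apparent₁)/(apparent₂) = sec²φ₁ / sec²φ₂ when true areas are equal.
cos²φ₂ / cos²φ₁ = 13  ⇒  cos φ₁ = cos 37.1° / √13 = 0.7976/3.606 = 0.2212.
φ₁ = arccos(0.2212) ≈ 77.2°.

77.2°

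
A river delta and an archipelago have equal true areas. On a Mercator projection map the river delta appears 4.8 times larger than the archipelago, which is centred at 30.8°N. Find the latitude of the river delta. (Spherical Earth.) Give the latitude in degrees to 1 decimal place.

Mercator areal scale is sec²φ, so apparent-area ratio = sec²φ₁ / sec²φ₂ = cos²φ₂ / cos²φ₁.
cos²φ₂ / cos²φ₁ = 4.8  ⇒  cos φ₁ = cos 30.8° / √4.8 = 0.8590/2.191 = 0.3921.
φ₁ = arccos(0.3921) ≈ 66.9°.

66.9°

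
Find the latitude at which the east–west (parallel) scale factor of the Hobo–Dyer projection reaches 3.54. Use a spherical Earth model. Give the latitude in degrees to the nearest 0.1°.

Hobo–Dyer is a cylindrical equal-area projection with standard parallels at ±37.5°. Cylindrical equal-area (φ₀ = 37.5°): h = cos φ / cos 37.5° along meridians, k = cos 37.5° / cos φ along parallels; h·k = 1.
k = cos φ₀ / cos φ = 3.54  ⇒  cos φ = cos 37.5° / 3.54 = 0.2241.
φ = arccos(0.2241) ≈ 77.0°.

77.0°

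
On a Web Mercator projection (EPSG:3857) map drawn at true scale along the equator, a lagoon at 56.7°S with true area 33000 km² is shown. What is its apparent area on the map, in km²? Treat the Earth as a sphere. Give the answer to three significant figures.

Mercator is conformal, so the point scale is isotropic: h = k = sec φ = 1/cos φ.
Areal scale = k² = sec²φ = 1/cos²(56.7°) = 1/0.5490² = 3.318.
Apparent area = 33000 × 3.318 ≈ 109000 km².

109000 km²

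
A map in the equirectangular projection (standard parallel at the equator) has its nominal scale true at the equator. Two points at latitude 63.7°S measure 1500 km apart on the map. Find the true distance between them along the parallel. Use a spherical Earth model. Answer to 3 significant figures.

665 km

For the equirectangular projection with φ₀ = 0 (plate carrée), h = 1 along meridians and k = sec φ along parallels.
Along the parallel at 63.7°, map distances are exaggerated by k = sec 63.7° = 2.257.
True distance = 1500 / 2.257 = 1500 × cos 63.7° ≈ 665 km.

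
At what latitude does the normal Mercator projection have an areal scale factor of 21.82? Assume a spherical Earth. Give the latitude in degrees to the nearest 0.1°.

Mercator areal scale is sec²φ.
sec²φ = 21.82  ⇒  cos²φ = 0.04583  ⇒  cos φ = 0.2141.
φ = arccos(0.2141) ≈ 77.6°.

77.6°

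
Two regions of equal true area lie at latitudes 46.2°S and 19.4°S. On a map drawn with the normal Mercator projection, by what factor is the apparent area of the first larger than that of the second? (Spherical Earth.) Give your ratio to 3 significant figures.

Mercator areal scale is sec²φ.
At 46.2°: sec²(46.2°) = 1/0.6921² = 2.087.
At 19.4°: sec²(19.4°) = 1/0.9432² = 1.124.
Ratio = 2.087/1.124 = cos²(19.4°)/cos²(46.2°) ≈ 1.86.

1.86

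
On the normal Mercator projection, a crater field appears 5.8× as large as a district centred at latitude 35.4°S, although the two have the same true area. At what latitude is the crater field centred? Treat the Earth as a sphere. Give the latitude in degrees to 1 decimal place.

70.2°

For equal true areas on Mercator, apparent areas scale as sec²φ, so the ratio is cos²φ₂ / cos²φ₁.
cos²φ₂ / cos²φ₁ = 5.8  ⇒  cos φ₁ = cos 35.4° / √5.8 = 0.8151/2.408 = 0.3385.
φ₁ = arccos(0.3385) ≈ 70.2°.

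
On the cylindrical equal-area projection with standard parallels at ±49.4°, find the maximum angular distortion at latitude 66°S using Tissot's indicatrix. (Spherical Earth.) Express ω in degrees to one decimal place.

A cylindrical equal-area projection with standard parallel φ₀ has meridian scale h = cos φ / cos φ₀ and parallel scale k = cos φ₀ / cos φ (so areas are preserved, h·k = 1).
At 66°: h = 0.6250, k = 1.600; principal scales a = 1.600, b = 0.6250.
sin(ω/2) = (a − b)/(a + b) = 0.9750/2.225 = 0.4382, so ω = 2 arcsin(0.4382) ≈ 52.0°.

52.0°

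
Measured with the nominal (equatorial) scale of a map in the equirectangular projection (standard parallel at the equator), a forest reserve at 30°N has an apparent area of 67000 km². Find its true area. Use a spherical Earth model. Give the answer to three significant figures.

In the plate carrée (x = Rλ, y = Rφ), meridians are true-scale (h = 1) and parallels are stretched by k = sec φ.
Areal scale = h·k = 1 × sec φ; at 30°, h = 1.000, k = 1.155, so h·k = 1.155.
True area = apparent / (areal scale) = 67000 / 1.155 ≈ 58000 km².

58000 km²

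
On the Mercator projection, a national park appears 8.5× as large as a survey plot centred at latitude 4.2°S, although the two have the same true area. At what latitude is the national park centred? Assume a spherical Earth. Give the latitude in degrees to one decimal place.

On Mercator, (apparent₁)/(apparent₂) = sec²φ₁ / sec²φ₂ when true areas are equal.
cos²φ₂ / cos²φ₁ = 8.5  ⇒  cos φ₁ = cos 4.2° / √8.5 = 0.9973/2.915 = 0.3421.
φ₁ = arccos(0.3421) ≈ 70.0°.

70.0°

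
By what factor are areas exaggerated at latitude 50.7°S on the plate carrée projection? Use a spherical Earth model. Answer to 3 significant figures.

1.58

Plate carrée maps x = Rλ, y = Rφ. The meridian scale is h = 1 and the parallel scale is k = 1/cos φ = sec φ.
Areal scale = h·k = 1 × sec φ; at 50.7°, h = 1.000, k = 1.579, so h·k = 1.579.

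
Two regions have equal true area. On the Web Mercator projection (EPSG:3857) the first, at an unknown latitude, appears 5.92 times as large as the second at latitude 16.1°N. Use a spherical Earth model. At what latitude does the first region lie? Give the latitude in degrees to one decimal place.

66.7°

Mercator areal scale is sec²φ, so apparent-area ratio = sec²φ₁ / sec²φ₂ = cos²φ₂ / cos²φ₁.
cos²φ₂ / cos²φ₁ = 5.92  ⇒  cos φ₁ = cos 16.1° / √5.92 = 0.9608/2.433 = 0.3949.
φ₁ = arccos(0.3949) ≈ 66.7°.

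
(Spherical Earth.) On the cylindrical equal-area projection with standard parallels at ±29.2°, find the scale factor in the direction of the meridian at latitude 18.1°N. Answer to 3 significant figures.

A cylindrical equal-area projection with standard parallel φ₀ has meridian scale h = cos φ / cos φ₀ and parallel scale k = cos φ₀ / cos φ (so areas are preserved, h·k = 1).
h = cos 18.1° / cos 29.2° = 0.9505/0.8729 = 1.089.

1.09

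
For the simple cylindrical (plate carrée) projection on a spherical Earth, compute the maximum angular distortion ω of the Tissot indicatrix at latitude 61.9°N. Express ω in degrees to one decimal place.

42.2°

For the equirectangular projection with φ₀ = 0 (plate carrée), h = 1 along meridians and k = sec φ along parallels.
At 61.9°: h = 1.000, k = 2.123; principal scales a = 2.123, b = 1.000.
sin(ω/2) = (a − b)/(a + b) = 1.123/3.123 = 0.3596, so ω = 2 arcsin(0.3596) ≈ 42.2°.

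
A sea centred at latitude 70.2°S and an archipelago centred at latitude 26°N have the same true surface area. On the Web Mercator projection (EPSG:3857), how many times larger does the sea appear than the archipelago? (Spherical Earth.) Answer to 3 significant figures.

Mercator is conformal with k = sec φ, so areal scale = k² = sec²φ.
At 70.2°: sec²(70.2°) = 1/0.3387² = 8.715.
At 26°: sec²(26°) = 1/0.8988² = 1.238.
Ratio = 8.715/1.238 = cos²(26°)/cos²(70.2°) ≈ 7.04.

7.04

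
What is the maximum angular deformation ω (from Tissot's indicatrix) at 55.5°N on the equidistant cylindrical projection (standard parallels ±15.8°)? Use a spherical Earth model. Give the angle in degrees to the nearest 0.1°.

30.0°

With standard parallel φ₀ = 15.8°, the equirectangular projection gives x = Rλ cos φ₀, y = Rφ, so h = 1 and k = cos 15.8° / cos φ.
At 55.5°: h = 1.000, k = 1.699; principal scales a = 1.699, b = 1.000.
sin(ω/2) = (a − b)/(a + b) = 0.6988/2.699 = 0.2589, so ω = 2 arcsin(0.2589) ≈ 30.0°.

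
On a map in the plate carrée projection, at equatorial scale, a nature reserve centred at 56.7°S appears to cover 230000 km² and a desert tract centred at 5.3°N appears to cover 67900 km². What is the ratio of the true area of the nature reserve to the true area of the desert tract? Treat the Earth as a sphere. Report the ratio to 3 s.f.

1.87

On the plate carrée, areal scale = h·k = 1 × sec φ, so true area = apparent × cos φ.
True area of nature reserve: 230000 × cos(56.7°) = 230000 × 0.5490 = 126300 km².
True area of desert tract: 67900 × cos(5.3°) = 67900 × 0.9957 = 67610 km².
Ratio = 126300 / 67610 ≈ 1.87.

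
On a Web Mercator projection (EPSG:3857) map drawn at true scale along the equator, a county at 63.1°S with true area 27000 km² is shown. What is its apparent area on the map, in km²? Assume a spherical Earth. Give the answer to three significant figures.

132000 km²

For Mercator, h = k = sec φ (a conformal cylindrical projection has a single point scale, 1/cos φ).
Areal scale = k² = sec²φ = 1/cos²(63.1°) = 1/0.4524² = 4.885.
Apparent area = 27000 × 4.885 ≈ 132000 km².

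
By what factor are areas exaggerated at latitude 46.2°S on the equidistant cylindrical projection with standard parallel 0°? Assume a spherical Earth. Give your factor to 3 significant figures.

In the plate carrée (x = Rλ, y = Rφ), meridians are true-scale (h = 1) and parallels are stretched by k = sec φ.
Areal scale = h·k = 1 × sec φ; at 46.2°, h = 1.000, k = 1.445, so h·k = 1.445.

1.44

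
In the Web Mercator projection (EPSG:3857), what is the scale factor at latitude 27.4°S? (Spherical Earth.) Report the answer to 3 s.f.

1.13

For Mercator, h = k = sec φ (a conformal cylindrical projection has a single point scale, 1/cos φ).
k = 1/cos 27.4° = 1/0.8878 = 1.126.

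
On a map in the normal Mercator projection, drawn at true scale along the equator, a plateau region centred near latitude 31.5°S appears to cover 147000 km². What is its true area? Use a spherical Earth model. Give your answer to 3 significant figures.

For Mercator, h = k = sec φ (a conformal cylindrical projection has a single point scale, 1/cos φ).
Areal scale = k² = sec²φ = 1/cos²(31.5°) = 1/0.8526² = 1.376.
True area = apparent / (areal scale) = 147000 / 1.376 ≈ 107000 km².

107000 km²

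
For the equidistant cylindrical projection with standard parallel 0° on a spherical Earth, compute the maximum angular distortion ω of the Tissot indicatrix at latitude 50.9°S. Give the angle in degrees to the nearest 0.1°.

26.2°

For the equirectangular projection with φ₀ = 0 (plate carrée), h = 1 along meridians and k = sec φ along parallels.
At 50.9°: h = 1.000, k = 1.586; principal scales a = 1.586, b = 1.000.
sin(ω/2) = (a − b)/(a + b) = 0.5856/2.586 = 0.2265, so ω = 2 arcsin(0.2265) ≈ 26.2°.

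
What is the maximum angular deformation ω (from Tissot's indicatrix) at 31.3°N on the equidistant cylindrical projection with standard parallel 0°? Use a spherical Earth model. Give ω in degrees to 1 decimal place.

9.0°

Plate carrée maps x = Rλ, y = Rφ. The meridian scale is h = 1 and the parallel scale is k = 1/cos φ = sec φ.
At 31.3°: h = 1.000, k = 1.170; principal scales a = 1.170, b = 1.000.
sin(ω/2) = (a − b)/(a + b) = 0.1703/2.170 = 0.07848, so ω = 2 arcsin(0.07848) ≈ 9.0°.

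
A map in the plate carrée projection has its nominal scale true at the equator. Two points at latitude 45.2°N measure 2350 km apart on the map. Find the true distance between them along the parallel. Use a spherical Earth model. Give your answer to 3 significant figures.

In the plate carrée (x = Rλ, y = Rφ), meridians are true-scale (h = 1) and parallels are stretched by k = sec φ.
Along the parallel at 45.2°, map distances are exaggerated by k = sec 45.2° = 1.419.
True distance = 2350 / 1.419 = 2350 × cos 45.2° ≈ 1660 km.

1660 km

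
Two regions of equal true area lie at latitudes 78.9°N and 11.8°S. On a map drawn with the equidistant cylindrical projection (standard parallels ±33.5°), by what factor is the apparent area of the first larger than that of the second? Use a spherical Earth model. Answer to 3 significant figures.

5.08

With standard parallel φ₀ = 33.5°, the equirectangular projection gives x = Rλ cos φ₀, y = Rφ, so h = 1 and k = cos 33.5° / cos φ.
Areal scale at 78.9°: h·k = 1.000 × 4.331 = 4.331.
Areal scale at 11.8°: h·k = 1.000 × 0.8519 = 0.8519.
Ratio = 4.331/0.8519 ≈ 5.08.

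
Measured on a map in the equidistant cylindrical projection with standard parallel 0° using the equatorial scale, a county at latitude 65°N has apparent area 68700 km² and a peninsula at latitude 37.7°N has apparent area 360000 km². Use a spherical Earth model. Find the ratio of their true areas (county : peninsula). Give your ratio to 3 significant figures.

Plate carrée has h = 1 and k = sec φ, giving areal scale sec φ; true area = (apparent area) · cos φ.
True area of county: 68700 × cos(65°) = 68700 × 0.4226 = 29030 km².
True area of peninsula: 360000 × cos(37.7°) = 360000 × 0.7912 = 284800 km².
Ratio = 29030 / 284800 ≈ 0.102.

0.102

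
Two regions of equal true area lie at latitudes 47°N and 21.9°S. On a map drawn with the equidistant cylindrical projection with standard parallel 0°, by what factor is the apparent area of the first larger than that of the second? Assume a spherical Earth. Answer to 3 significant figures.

1.36

In the plate carrée (x = Rλ, y = Rφ), meridians are true-scale (h = 1) and parallels are stretched by k = sec φ.
Areal scale at 47°: h·k = 1.000 × 1.466 = 1.466.
Areal scale at 21.9°: h·k = 1.000 × 1.078 = 1.078.
Ratio = 1.466/1.078 ≈ 1.36.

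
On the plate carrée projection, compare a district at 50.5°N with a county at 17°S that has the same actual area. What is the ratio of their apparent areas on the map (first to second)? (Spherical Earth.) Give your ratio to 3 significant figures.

Plate carrée maps x = Rλ, y = Rφ. The meridian scale is h = 1 and the parallel scale is k = 1/cos φ = sec φ.
Areal scale at 50.5°: h·k = 1.000 × 1.572 = 1.572.
Areal scale at 17°: h·k = 1.000 × 1.046 = 1.046.
Ratio = 1.572/1.046 ≈ 1.50.

1.50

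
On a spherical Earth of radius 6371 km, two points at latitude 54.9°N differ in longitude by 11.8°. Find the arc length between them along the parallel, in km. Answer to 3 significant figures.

Arc length along a parallel = R cos φ · Δλ (with Δλ in radians).
= 6371 × cos 54.9° × (11.8° × π/180) = 6371 × 0.5750 × 0.2059 ≈ 754 km.

754 km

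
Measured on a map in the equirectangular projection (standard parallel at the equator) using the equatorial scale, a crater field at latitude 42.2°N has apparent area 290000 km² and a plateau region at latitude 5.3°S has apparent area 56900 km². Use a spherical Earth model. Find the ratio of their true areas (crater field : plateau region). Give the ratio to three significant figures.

3.79

On the plate carrée, areal scale = h·k = 1 × sec φ, so true area = apparent × cos φ.
True area of crater field: 290000 × cos(42.2°) = 290000 × 0.7408 = 214800 km².
True area of plateau region: 56900 × cos(5.3°) = 56900 × 0.9957 = 56660 km².
Ratio = 214800 / 56660 ≈ 3.79.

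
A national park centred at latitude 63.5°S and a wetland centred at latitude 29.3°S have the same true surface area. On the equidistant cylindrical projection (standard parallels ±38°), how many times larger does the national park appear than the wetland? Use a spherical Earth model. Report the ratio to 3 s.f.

In the equirectangular projection with standard parallel φ₀ = 38° (x = Rλ cos φ₀, y = Rφ), meridians are true-scale (h = 1) and the parallel scale is k = cos φ₀ / cos φ.
Areal scale at 63.5°: h·k = 1.000 × 1.766 = 1.766.
Areal scale at 29.3°: h·k = 1.000 × 0.9036 = 0.9036.
Ratio = 1.766/0.9036 ≈ 1.95.

1.95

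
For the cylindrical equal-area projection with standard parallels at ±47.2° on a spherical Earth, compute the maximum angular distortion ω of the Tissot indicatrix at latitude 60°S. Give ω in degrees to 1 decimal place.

A cylindrical equal-area projection with standard parallel φ₀ has meridian scale h = cos φ / cos φ₀ and parallel scale k = cos φ₀ / cos φ (so areas are preserved, h·k = 1).
At 60°: h = 0.7359, k = 1.359; principal scales a = 1.359, b = 0.7359.
sin(ω/2) = (a − b)/(a + b) = 0.6230/2.095 = 0.2974, so ω = 2 arcsin(0.2974) ≈ 34.6°.

34.6°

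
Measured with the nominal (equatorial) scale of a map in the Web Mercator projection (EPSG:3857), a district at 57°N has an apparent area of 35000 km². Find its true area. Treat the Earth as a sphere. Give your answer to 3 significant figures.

For Mercator, h = k = sec φ (a conformal cylindrical projection has a single point scale, 1/cos φ).
Areal scale = k² = sec²φ = 1/cos²(57°) = 1/0.5446² = 3.371.
True area = apparent / (areal scale) = 35000 / 3.371 ≈ 10400 km².

10400 km²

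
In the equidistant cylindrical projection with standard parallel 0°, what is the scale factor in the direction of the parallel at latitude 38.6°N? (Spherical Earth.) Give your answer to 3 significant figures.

1.28

Plate carrée maps x = Rλ, y = Rφ. The meridian scale is h = 1 and the parallel scale is k = 1/cos φ = sec φ.
k = 1/cos 38.6° = 1/0.7815 = 1.280.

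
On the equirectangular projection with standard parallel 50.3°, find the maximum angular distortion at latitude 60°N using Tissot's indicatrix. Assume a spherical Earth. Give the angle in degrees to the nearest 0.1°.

The equidistant cylindrical projection with φ₀ = 50.3° has h = 1 (meridians true) and k = cos φ₀ / cos φ along parallels.
At 60°: h = 1.000, k = 1.278; principal scales a = 1.278, b = 1.000.
sin(ω/2) = (a − b)/(a + b) = 0.2775/2.278 = 0.1219, so ω = 2 arcsin(0.1219) ≈ 14.0°.

14.0°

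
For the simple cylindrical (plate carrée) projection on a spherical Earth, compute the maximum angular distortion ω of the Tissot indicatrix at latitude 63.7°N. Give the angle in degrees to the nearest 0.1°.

In the plate carrée (x = Rλ, y = Rφ), meridians are true-scale (h = 1) and parallels are stretched by k = sec φ.
At 63.7°: h = 1.000, k = 2.257; principal scales a = 2.257, b = 1.000.
sin(ω/2) = (a − b)/(a + b) = 1.257/3.257 = 0.3859, so ω = 2 arcsin(0.3859) ≈ 45.4°.

45.4°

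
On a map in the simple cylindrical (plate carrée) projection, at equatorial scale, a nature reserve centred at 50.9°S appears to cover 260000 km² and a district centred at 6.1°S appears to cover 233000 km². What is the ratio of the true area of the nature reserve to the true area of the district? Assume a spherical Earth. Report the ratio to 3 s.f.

Plate carrée has h = 1 and k = sec φ, giving areal scale sec φ; true area = (apparent area) · cos φ.
True area of nature reserve: 260000 × cos(50.9°) = 260000 × 0.6307 = 164000 km².
True area of district: 233000 × cos(6.1°) = 233000 × 0.9943 = 231700 km².
Ratio = 164000 / 231700 ≈ 0.708.

0.708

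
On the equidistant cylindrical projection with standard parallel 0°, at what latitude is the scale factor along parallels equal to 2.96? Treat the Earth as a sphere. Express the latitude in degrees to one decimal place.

Plate carrée: h = 1, k = sec φ along parallels.
sec φ = 2.96  ⇒  cos φ = 0.3378  ⇒  φ ≈ 70.3°.

70.3°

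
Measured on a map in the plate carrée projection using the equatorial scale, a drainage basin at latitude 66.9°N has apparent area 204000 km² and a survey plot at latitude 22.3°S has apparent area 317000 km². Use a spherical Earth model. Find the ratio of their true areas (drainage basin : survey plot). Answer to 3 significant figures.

0.273

Plate carrée has h = 1 and k = sec φ, giving areal scale sec φ; true area = (apparent area) · cos φ.
True area of drainage basin: 204000 × cos(66.9°) = 204000 × 0.3923 = 80040 km².
True area of survey plot: 317000 × cos(22.3°) = 317000 × 0.9252 = 293300 km².
Ratio = 80040 / 293300 ≈ 0.273.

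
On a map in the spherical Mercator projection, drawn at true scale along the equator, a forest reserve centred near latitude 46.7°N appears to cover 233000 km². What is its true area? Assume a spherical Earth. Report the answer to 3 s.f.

Mercator is conformal, so the point scale is isotropic: h = k = sec φ = 1/cos φ.
Areal scale = k² = sec²φ = 1/cos²(46.7°) = 1/0.6858² = 2.126.
True area = apparent / (areal scale) = 233000 / 2.126 ≈ 110000 km².

110000 km²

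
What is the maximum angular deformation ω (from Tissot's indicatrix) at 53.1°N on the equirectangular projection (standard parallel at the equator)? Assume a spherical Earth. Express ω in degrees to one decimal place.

Plate carrée maps x = Rλ, y = Rφ. The meridian scale is h = 1 and the parallel scale is k = 1/cos φ = sec φ.
At 53.1°: h = 1.000, k = 1.666; principal scales a = 1.666, b = 1.000.
sin(ω/2) = (a − b)/(a + b) = 0.6655/2.666 = 0.2497, so ω = 2 arcsin(0.2497) ≈ 28.9°.

28.9°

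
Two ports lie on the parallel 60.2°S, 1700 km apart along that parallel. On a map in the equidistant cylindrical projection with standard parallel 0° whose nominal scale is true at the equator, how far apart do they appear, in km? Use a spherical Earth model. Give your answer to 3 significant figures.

For the equirectangular projection with φ₀ = 0 (plate carrée), h = 1 along meridians and k = sec φ along parallels.
Along the parallel, k = sec 60.2° = 1/0.4970 = 2.012.
Map distance = 1700 × 2.012 ≈ 3420 km.

3420 km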